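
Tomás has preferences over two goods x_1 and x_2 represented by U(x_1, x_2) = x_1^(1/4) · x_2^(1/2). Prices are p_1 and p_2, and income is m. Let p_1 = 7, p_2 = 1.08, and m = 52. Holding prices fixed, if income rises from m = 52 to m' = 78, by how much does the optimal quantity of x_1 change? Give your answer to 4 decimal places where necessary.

Tangency: MRS = (1/2)·x_2/x_1 = p_1/p_2.
Rearranging, p_2·x_2 = 2·p_1·x_1. Substituting into the budget gives p_1·x_1·(1 + 2) = m.
Demand: x_1*(p_1,p_2,m) = 1/3·m/p_1 and x_2* = 2/3·m/p_2.
At p_1=7, p_2=1.08, m=52: x_1* = 1/3·52/7 = 2.4762.
At m' = 78: x_1* = 3.7143. Change: 3.7143 − 2.4762 = 1.2381.

Δx_1* = 1.2381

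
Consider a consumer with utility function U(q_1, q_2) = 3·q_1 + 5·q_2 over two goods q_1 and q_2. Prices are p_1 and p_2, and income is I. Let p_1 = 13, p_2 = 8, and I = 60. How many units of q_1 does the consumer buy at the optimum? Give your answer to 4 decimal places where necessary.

q_2 gives more utility per dollar, so spend all income on q_2: q_2* = I/p_2, q_1* = 0.
Numerically: q_1* = 0, q_2* = 7.5.

q_1* = 0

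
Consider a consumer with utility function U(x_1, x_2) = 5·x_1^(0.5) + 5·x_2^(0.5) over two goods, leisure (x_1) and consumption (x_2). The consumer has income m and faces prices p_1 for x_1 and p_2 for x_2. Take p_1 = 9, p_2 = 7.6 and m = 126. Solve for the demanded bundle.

MU_x_1 ∝ 5·x_1^(-0.5), MU_x_2 ∝ 5·x_2^(-0.5), so MRS = (x_2/x_1)^(0.5) = p_1/p_2.
Hence x_2/x_1 = (p_1/p_2)^(1/(0.5)), i.e. raised to the 2 power.
With the ratio pinned down, the budget gives x_1* = m/(p_1 + p_2·(x_2/x_1)) and x_2* = (x_2/x_1)·x_1*.
Numerically x_2/x_1 = 1.402355, so x_1* = 126/(9 + 7.6·1.402355) = 6.4096 and x_2* = 1.402355·6.4096 = 8.9886.

x_1* = 6.4096, x_2* = 8.9886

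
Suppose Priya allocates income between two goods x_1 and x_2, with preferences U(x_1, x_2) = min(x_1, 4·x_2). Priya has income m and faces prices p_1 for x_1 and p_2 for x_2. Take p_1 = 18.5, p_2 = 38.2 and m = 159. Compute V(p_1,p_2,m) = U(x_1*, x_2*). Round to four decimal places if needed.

With perfect complements, no substitution: consume in ratio x_1:x_2 = 4:1.
Budget: p_1·x_1 + p_2·(1/4)·x_1 = m, so (4·p_1 + p_2)·x_1 = 4·m.
Demand: x_1*(p_1,p_2,m) = 4·m/(4·p_1 + p_2), x_2* = m/(4·p_1 + p_2).
Here 4·18.5 + 38.2 = 112.2, giving x_1* = 5.6684 and x_2* = 1.4171.
Utility at the optimum: U(5.6684, 1.4171) = 5.6684.

V = 5.6684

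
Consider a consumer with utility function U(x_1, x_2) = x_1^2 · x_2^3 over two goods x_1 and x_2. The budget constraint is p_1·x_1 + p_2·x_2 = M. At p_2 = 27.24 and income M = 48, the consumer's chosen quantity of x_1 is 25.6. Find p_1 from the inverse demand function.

MU_x_1/MU_x_2 = (2·x_2)/(3·x_1); tangency sets this equal to p_1/p_2.
Rearranging, p_2·x_2 = (3/2)·p_1·x_1. Substituting into the budget gives p_1·x_1·(1 + (3/2)) = M.
Demand: x_1*(p_1,p_2,M) = 0.4·M/p_1 and x_2* = 0.6·M/p_2.
Set x_1* = 25.6 in the demand function and solve for p_1: p_1 = 0.75.

p_1 = 0.75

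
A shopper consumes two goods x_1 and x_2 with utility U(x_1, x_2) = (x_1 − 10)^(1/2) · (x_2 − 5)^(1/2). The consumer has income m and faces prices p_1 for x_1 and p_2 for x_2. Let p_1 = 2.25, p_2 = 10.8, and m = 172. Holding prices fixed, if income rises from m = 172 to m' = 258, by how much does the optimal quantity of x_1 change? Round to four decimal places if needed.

MRS = (x_2−5)/(x_1−10). Tangency with p_1/p_2 gives x_2−5 = (p_1/p_2)·(x_1−10).
Substituting into the budget: x_1* = 10 + 0.5·(m − 10·p_1 − 5·p_2)/p_1, and x_2* = 5 + 0.5·(…)/p_2.
Discretionary income = 172 − 10·2.25 − 5·10.8 = 95.5; x_1* = 10 + 0.5·95.5/2.25 = 31.2222.
At m' = 258: x_1* = 50.3333. Change: 50.3333 − 31.2222 = 19.1111.

Δx_1* = 19.1111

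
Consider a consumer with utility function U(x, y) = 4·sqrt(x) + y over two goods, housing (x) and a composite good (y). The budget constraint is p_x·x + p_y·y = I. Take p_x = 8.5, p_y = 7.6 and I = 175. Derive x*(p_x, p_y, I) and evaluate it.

x* = 3.1978

Solve: √x = 2·p_y/p_x, so x*(p_x,p_y) = (2·p_y/p_x)², and y* = (I − p_x·x*)/p_y.
Plugging in: x* = (2·7.6/8.5)² = 3.1978.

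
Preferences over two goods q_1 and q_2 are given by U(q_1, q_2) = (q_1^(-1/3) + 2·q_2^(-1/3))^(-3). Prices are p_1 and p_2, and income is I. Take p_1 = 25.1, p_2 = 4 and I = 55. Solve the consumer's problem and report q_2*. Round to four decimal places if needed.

Numerically q_2/q_1 = 6.667804, so q_1* = 55/(25.1 + 4·6.667804) = 1.0624 and q_2* = 6.667804·1.0624 = 7.0837.

q_2* = 7.0837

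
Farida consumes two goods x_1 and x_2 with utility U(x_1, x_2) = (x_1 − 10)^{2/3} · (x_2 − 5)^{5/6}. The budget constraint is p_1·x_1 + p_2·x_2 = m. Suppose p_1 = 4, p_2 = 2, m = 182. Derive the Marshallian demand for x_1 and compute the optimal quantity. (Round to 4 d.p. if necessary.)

x_1* = 24.6667

Substituting into the budget: x_1* = 10 + 4/9·(m − 10·p_1 − 5·p_2)/p_1, and x_2* = 5 + 5/9·(…)/p_2.
Discretionary income = 182 − 10·4 − 5·2 = 132; x_1* = 10 + 4/9·132/4 = 24.6667.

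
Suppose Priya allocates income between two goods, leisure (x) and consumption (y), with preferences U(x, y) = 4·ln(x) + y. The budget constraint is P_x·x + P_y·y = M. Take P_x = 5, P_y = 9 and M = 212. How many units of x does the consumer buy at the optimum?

x* = 7.2

Set MRS = P_x/P_y: (4/x)/1 = P_x/P_y.
So x*(P_x,P_y) = 4·P_y/P_x, independent of income; and y* = (M − 4·P_y)/P_y.
At the given prices: x* = 4·9/5 = 7.2.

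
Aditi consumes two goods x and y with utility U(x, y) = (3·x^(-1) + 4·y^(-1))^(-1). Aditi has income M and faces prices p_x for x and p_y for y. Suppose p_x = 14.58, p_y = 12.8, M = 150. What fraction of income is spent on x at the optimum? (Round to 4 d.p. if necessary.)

From the CES first-order condition, (3/4)·(y/x)^(2) = p_x/p_y.
Solve for the ratio: y/x = [(4/3)·p_x/p_y]^(0.5).
Substitute y = (y/x)·x into the budget: x* = M/(p_x + p_y·(y/x)).
Numerically y/x = 1.232376, so x* = 150/(14.58 + 12.8·1.232376) = 4.9416 and y* = 1.232376·4.9416 = 6.0899.
Expenditure on x: 14.58·4.9416 = 72.0488; share = 0.4803.

share on x = 0.4803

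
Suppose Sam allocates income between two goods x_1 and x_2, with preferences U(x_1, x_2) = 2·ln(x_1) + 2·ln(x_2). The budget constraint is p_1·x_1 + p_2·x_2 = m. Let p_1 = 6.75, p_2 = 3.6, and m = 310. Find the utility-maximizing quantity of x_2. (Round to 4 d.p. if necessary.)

x_2* = 43.0556

Tangency: MRS = x_2/x_1 = p_1/p_2.
Rearranging, p_2·x_2 = p_1·x_1. Substituting into the budget gives p_1·x_1·(1 + 1) = m.
Demand: x_1*(p_1,p_2,m) = 0.5·m/p_1 and x_2* = 0.5·m/p_2.
At p_1=6.75, p_2=3.6, m=310: x_2* = 0.5·310/3.6 = 43.0556.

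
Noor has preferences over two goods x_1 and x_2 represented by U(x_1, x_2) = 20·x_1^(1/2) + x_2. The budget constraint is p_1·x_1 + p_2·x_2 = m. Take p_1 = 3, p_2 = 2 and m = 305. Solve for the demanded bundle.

x_1* = 44.4444, x_2* = 85.8333

Utility is quasi-linear in x_2; the FOC for x_1 is 10/√x_1 = p_1/p_2.
Thus x_1* = (10·p_2/p_1)² — independent of m — with the rest of income spent on x_2.
Plugging in: x_1* = (10·2/3)² = 44.4444, x_2* = 85.8333.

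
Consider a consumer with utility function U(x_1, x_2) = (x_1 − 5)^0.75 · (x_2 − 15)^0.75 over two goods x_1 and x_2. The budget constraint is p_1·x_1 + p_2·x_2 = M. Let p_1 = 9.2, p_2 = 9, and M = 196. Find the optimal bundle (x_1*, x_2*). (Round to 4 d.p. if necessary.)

MRS = (x_2−15)/(x_1−5). Tangency with p_1/p_2 gives x_2−15 = (p_1/p_2)·(x_1−5).
Substituting into the budget: x_1* = 5 + 0.5·(M − 5·p_1 − 15·p_2)/p_1, and x_2* = 15 + 0.5·(…)/p_2.
Discretionary income = 196 − 5·9.2 − 15·9 = 15; x_1* = 5 + 0.5·15/9.2 = 5.8152; x_2* = 15 + 0.5·15/9 = 15.8333.

x_1* = 5.8152, x_2* = 15.8333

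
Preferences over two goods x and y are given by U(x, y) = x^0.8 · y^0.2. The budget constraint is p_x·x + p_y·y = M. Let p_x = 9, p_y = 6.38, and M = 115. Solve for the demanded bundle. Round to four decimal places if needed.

x* = 10.2222, y* = 3.605

Tangency: MRS = 4·y/x = p_x/p_y.
So 0.8·p_y·y = 0.2·p_x·x; combined with the budget, a share 0.8 of income goes to x.
Demand: x*(p_x,p_y,M) = 0.8·M/p_x and y* = 0.2·M/p_y.
At p_x=9, p_y=6.38, M=115: x* = 0.8·115/9 = 10.2222, y* = 3.605.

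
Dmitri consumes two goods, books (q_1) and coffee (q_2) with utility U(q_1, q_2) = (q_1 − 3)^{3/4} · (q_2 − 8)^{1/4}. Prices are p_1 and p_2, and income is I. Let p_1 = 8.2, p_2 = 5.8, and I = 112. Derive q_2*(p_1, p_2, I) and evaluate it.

q_2* = 9.7672

This is Cobb-Douglas in (q_1−3, q_2−8): tangency gives 0.75·p_2·(q_2−8) = 0.25·p_1·(q_1−3).
Substituting into the budget: q_1* = 3 + 0.75·(I − 3·p_1 − 8·p_2)/p_1, and q_2* = 8 + 0.25·(…)/p_2.
Discretionary income = 112 − 3·8.2 − 8·5.8 = 41; q_2* = 8 + 0.25·41/5.8 = 9.7672.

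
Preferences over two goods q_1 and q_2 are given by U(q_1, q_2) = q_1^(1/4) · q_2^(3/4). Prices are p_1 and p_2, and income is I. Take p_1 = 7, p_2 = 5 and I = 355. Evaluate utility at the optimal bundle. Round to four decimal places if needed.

MU_q_1/MU_q_2 = (0.25·q_2)/(0.75·q_1); tangency sets this equal to p_1/p_2.
Rearranging, p_2·q_2 = 3·p_1·q_1. Substituting into the budget gives p_1·q_1·(1 + 3) = I.
Demand: q_1*(p_1,p_2,I) = 0.25·I/p_1 and q_2* = 0.75·I/p_2.
At p_1=7, p_2=5, I=355: q_1* = 0.25·355/7 = 12.6786, q_2* = 53.25.
Utility at the optimum: U(12.6786, 53.25) = 37.1969.

V = 37.1969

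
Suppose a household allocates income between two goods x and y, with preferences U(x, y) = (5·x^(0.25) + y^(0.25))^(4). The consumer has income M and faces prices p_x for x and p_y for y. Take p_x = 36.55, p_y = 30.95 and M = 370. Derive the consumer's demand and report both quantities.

From the CES first-order condition, 5·(y/x)^(0.75) = p_x/p_y.
Hence y/x = ((1/5)·p_x/p_y)^(1/(0.75)), i.e. raised to the 4/3 power.
With the ratio pinned down, the budget gives x* = M/(p_x + p_y·(y/x)) and y* = (y/x)·x*.
Numerically y/x = 0.145996, so x* = 370/(36.55 + 30.95·0.145996) = 9.0093 and y* = 0.145996·9.0093 = 1.3153.

x* = 9.0093, y* = 1.3153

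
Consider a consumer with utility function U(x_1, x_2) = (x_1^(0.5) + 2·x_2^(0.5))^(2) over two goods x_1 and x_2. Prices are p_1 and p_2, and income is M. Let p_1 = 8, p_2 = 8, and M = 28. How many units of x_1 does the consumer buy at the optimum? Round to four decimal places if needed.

x_1* = 0.7

MU_x_1 ∝ x_1^(-0.5), MU_x_2 ∝ 2·x_2^(-0.5), so MRS = (1/2)·(x_2/x_1)^(0.5) = p_1/p_2.
Hence x_2/x_1 = (2·p_1/p_2)^(1/(0.5)), i.e. raised to the 2 power.
Substitute x_2 = (x_2/x_1)·x_1 into the budget: x_1* = M/(p_1 + p_2·(x_2/x_1)).
Numerically x_2/x_1 = 4, so x_1* = 28/(8 + 8·4) = 0.7.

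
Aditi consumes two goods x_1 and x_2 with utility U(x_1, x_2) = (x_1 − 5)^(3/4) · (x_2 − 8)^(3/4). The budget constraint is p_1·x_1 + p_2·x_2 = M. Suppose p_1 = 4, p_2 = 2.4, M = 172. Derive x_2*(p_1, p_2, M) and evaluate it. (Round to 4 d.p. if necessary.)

MRS = (x_2−8)/(x_1−5). Tangency with p_1/p_2 gives x_2−8 = (p_1/p_2)·(x_1−5).
Substituting into the budget: x_1* = 5 + 0.5·(M − 5·p_1 − 8·p_2)/p_1, and x_2* = 8 + 0.5·(…)/p_2.
Discretionary income = 172 − 5·4 − 8·2.4 = 132.8; x_2* = 8 + 0.5·132.8/2.4 = 35.6667.

x_2* = 35.6667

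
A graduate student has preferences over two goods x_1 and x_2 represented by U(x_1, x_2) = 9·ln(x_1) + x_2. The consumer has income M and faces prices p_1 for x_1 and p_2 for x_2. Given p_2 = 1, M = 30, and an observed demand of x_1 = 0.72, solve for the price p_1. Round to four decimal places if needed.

Set MRS = p_1/p_2: (9/x_1)/1 = p_1/p_2.
So x_1*(p_1,p_2) = 9·p_2/p_1, independent of income; and x_2* = (M − 9·p_2)/p_2.
Set x_1* = 0.72 in the demand function and solve for p_1: p_1 = 12.5.

p_1 = 12.5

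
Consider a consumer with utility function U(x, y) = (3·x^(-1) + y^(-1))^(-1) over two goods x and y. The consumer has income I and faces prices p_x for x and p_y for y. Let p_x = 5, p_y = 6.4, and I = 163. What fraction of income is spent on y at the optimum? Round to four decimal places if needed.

share on y = 0.3951

MRS = MU_x/MU_y = 3·(y/x)^(2). Set equal to p_x/p_y.
Solve for the ratio: y/x = [(1/3)·p_x/p_y]^(0.5).
With the ratio pinned down, the budget gives x* = I/(p_x + p_y·(y/x)) and y* = (y/x)·x*.
Numerically y/x = 0.51031, so x* = 163/(5 + 6.4·0.51031) = 19.7194 and y* = 0.51031·19.7194 = 10.063.
Expenditure on y: 6.4·10.063 = 64.4032; share = 0.3951.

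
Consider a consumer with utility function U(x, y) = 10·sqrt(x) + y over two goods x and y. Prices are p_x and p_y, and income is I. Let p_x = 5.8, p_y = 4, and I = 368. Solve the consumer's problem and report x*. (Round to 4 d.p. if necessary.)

x* = 11.8906

Solve: √x = 5·p_y/p_x, so x*(p_x,p_y) = (5·p_y/p_x)², and y* = (I − p_x·x*)/p_y.
Plugging in: x* = (5·4/5.8)² = 11.8906.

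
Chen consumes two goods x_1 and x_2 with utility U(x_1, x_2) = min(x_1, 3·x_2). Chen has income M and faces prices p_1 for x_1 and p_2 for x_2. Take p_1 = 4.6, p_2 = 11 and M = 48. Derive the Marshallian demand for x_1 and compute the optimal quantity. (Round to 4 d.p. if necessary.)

Demand: x_1*(p_1,p_2,M) = 3·M/(3·p_1 + p_2), x_2* = M/(3·p_1 + p_2).
Here 3·4.6 + 11 = 24.8, giving x_1* = 5.8065.

x_1* = 5.8065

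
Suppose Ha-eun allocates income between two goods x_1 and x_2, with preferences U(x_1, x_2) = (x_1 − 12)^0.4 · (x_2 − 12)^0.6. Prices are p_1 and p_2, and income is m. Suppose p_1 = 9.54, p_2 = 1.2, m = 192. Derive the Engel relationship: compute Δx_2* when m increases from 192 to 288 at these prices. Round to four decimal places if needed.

Δx_2* = 48

Discretionary income = 192 − 12·9.54 − 12·1.2 = 63.12; x_2* = 12 + 0.6·63.12/1.2 = 43.56.
At m' = 288: x_2* = 91.56. Change: 91.56 − 43.56 = 48.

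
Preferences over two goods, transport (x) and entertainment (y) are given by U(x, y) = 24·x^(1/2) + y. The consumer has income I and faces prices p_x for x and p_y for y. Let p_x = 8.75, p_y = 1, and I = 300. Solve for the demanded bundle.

Utility is quasi-linear in y; the FOC for x is 12/√x = p_x/p_y.
Solve: √x = 12·p_y/p_x, so x*(p_x,p_y) = (12·p_y/p_x)², and y* = (I − p_x·x*)/p_y.
Plugging in: x* = (12·1/8.75)² = 1.8808, y* = 283.5429.

x* = 1.8808, y* = 283.5429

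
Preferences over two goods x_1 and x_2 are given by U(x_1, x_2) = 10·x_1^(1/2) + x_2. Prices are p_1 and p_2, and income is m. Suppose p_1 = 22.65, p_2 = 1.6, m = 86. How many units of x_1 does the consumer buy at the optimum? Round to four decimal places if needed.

Set MRS = p_1/p_2: 5·x_1^(−1/2) = p_1/p_2.
Solve: √x_1 = 5·p_2/p_1, so x_1*(p_1,p_2) = (5·p_2/p_1)², and x_2* = (m − p_1·x_1*)/p_2.
Plugging in: x_1* = (5·1.6/22.65)² = 0.1248.

x_1* = 0.1248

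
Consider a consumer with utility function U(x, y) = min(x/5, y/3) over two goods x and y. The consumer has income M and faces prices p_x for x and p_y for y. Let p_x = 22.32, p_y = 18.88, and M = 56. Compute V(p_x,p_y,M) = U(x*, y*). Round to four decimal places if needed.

Leontief preferences: the optimum is at the kink where x/5 = y/3, i.e. y = (3/5)·x.
Budget: p_x·x + p_y·(3/5)·x = M, so (5·p_x + 3·p_y)·x = 5·M.
Demand: x*(p_x,p_y,M) = 5·M/(5·p_x + 3·p_y), y* = 3·M/(5·p_x + 3·p_y).
Here 5·22.32 + 3·18.88 = 168.24, giving x* = 1.6643 and y* = 0.9986.
Utility at the optimum: U(1.6643, 0.9986) = 0.3329.

V = 0.3329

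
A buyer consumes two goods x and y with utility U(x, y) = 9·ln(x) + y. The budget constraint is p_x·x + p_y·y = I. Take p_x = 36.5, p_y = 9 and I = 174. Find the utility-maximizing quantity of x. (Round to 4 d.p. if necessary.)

x* = 2.2192

So x*(p_x,p_y) = 9·p_y/p_x, independent of income; and y* = (I − 9·p_y)/p_y.
At the given prices: x* = 9·9/36.5 = 2.2192.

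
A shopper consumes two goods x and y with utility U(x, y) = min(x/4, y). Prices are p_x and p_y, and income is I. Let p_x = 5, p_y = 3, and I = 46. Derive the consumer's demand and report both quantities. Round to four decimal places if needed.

Leontief preferences: the optimum is at the kink where x/4 = y/1, i.e. y = (1/4)·x.
Budget: p_x·x + p_y·(1/4)·x = I, so (4·p_x + p_y)·x = 4·I.
Demand: x*(p_x,p_y,I) = 4·I/(4·p_x + p_y), y* = I/(4·p_x + p_y).
Here 4·5 + 3 = 23, giving x* = 8 and y* = 2.

x* = 8, y* = 2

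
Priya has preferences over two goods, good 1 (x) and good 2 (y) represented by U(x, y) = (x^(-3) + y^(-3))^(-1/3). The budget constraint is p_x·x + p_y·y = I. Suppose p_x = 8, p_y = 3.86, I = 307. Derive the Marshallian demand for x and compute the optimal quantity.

x* = 24.3045

MRS = MU_x/MU_y = (y/x)^(4). Set equal to p_x/p_y.
Solve for the ratio: y/x = [p_x/p_y]^(0.25).
Substitute y = (y/x)·x into the budget: x* = I/(p_x + p_y·(y/x)).
Numerically y/x = 1.199846, so x* = 307/(8 + 3.86·1.199846) = 24.3045.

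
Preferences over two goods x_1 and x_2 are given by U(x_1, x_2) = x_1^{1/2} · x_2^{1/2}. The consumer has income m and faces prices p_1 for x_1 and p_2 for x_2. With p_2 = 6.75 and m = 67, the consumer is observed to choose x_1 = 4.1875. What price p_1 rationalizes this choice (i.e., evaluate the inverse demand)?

The MRS is x_2/x_1. Set MRS = p_1/p_2.
So 0.5·p_2·x_2 = 0.5·p_1·x_1; combined with the budget, a share 0.5 of income goes to x_1.
Demand: x_1*(p_1,p_2,m) = 0.5·m/p_1 and x_2* = 0.5·m/p_2.
Set x_1* = 4.1875 in the demand function and solve for p_1: p_1 = 8.

p_1 = 8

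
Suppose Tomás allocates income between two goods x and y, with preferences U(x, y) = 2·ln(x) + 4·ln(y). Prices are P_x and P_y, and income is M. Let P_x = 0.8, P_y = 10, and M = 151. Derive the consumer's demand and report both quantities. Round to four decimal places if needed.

x* = 62.9167, y* = 10.0667

Tangency: MRS = (1/2)·y/x = P_x/P_y.
Rearranging, P_y·y = 2·P_x·x. Substituting into the budget gives P_x·x·(1 + 2) = M.
Demand: x*(P_x,P_y,M) = 1/3·M/P_x and y* = 2/3·M/P_y.
At P_x=0.8, P_y=10, M=151: x* = 1/3·151/0.8 = 62.9167, y* = 10.0667.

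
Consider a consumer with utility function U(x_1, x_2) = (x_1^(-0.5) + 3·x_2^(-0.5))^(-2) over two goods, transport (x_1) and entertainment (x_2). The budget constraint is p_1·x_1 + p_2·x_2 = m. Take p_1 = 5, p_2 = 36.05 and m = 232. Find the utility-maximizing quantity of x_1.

MU_x_1 ∝ x_1^(-1.5), MU_x_2 ∝ 3·x_2^(-1.5), so MRS = (1/3)·(x_2/x_1)^(1.5) = p_1/p_2.
Hence x_2/x_1 = (3·p_1/p_2)^(1/(1.5)), i.e. raised to the 2/3 power.
With the ratio pinned down, the budget gives x_1* = m/(p_1 + p_2·(x_2/x_1)) and x_2* = (x_2/x_1)·x_1*.
Numerically x_2/x_1 = 0.557345, so x_1* = 232/(5 + 36.05·0.557345) = 9.2459.

x_1* = 9.2459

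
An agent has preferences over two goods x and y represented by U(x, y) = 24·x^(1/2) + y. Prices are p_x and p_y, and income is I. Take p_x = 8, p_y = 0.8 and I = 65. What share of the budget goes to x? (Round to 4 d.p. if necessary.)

share on x = 0.1772

Utility is quasi-linear in y; the FOC for x is 12/√x = p_x/p_y.
Thus x* = (12·p_y/p_x)² — independent of I — with the rest of income spent on y.
Plugging in: x* = (12·0.8/8)² = 1.44, y* = 66.85.
Expenditure on x: 8·1.44 = 11.52; share = 0.1772.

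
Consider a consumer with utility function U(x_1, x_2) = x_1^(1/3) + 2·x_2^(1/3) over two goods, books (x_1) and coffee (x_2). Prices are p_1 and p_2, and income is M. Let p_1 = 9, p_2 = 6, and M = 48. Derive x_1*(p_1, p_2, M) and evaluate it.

x_1* = 1.1947

MRS = MU_x_1/MU_x_2 = (1/2)·(x_2/x_1)^(2/3). Set equal to p_1/p_2.
Solve for the ratio: x_2/x_1 = [2·p_1/p_2]^(1.5).
With the ratio pinned down, the budget gives x_1* = M/(p_1 + p_2·(x_2/x_1)) and x_2* = (x_2/x_1)·x_1*.
Numerically x_2/x_1 = 5.196152, so x_1* = 48/(9 + 6·5.196152) = 1.1947.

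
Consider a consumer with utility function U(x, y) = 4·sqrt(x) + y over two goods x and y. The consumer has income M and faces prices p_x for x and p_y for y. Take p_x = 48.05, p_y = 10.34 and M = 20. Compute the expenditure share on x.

Utility is quasi-linear in y; the FOC for x is 2/√x = p_x/p_y.
Solve: √x = 2·p_y/p_x, so x*(p_x,p_y) = (2·p_y/p_x)², and y* = (M − p_x·x*)/p_y.
Plugging in: x* = (2·10.34/48.05)² = 0.1852, y* = 1.0735.
Expenditure on x: 48.05·0.1852 = 8.9004; share = 0.445.

share on x = 0.445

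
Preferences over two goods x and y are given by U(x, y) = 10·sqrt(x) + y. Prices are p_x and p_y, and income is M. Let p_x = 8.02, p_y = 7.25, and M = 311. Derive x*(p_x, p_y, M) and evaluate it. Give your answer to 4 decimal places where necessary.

MU_x = 5/√x, MU_y = 1. Tangency: 5/√x = p_x/p_y.
Thus x* = (5·p_y/p_x)² — independent of M — with the rest of income spent on y.
Plugging in: x* = (5·7.25/8.02)² = 20.4299.

x* = 20.4299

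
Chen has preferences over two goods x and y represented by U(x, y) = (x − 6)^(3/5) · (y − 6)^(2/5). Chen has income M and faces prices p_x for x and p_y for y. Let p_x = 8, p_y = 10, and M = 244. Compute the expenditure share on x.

share on x = 0.5311

This is Cobb-Douglas in (x−6, y−6): tangency gives 0.6·p_y·(y−6) = 0.4·p_x·(x−6).
After buying the subsistence bundle (6, 6), a share 0.6 of the remaining income goes to x: x* = 6 + 0.6·(M − 6p_x − 6p_y)/p_x.
Discretionary income = 244 − 6·8 − 6·10 = 136; x* = 6 + 0.6·136/8 = 16.2; y* = 6 + 0.4·136/10 = 11.44.
Expenditure on x: 8·16.2 = 129.6; share = 0.5311.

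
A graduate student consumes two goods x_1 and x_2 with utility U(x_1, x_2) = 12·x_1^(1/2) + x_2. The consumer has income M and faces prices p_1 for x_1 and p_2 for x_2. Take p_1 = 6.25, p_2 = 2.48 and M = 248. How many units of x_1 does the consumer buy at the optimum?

Plugging in: x_1* = (6·2.48/6.25)² = 5.6682.

x_1* = 5.6682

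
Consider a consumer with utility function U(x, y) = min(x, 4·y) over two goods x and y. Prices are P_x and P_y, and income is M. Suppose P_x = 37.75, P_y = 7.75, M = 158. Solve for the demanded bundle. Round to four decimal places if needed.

With perfect complements, no substitution: consume in ratio x:y = 4:1.
Budget: P_x·x + P_y·(1/4)·x = M, so (4·P_x + P_y)·x = 4·M.
Demand: x*(P_x,P_y,M) = 4·M/(4·P_x + P_y), y* = M/(4·P_x + P_y).
Here 4·37.75 + 7.75 = 158.75, giving x* = 3.9811 and y* = 0.9953.

x* = 3.9811, y* = 0.9953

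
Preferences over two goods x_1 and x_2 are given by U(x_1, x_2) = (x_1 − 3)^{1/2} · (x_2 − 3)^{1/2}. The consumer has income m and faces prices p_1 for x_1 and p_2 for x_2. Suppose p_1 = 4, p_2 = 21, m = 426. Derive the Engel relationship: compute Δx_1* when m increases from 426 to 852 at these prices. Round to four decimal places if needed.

Δx_1* = 53.25

MRS = (x_2−3)/(x_1−3). Tangency with p_1/p_2 gives x_2−3 = (p_1/p_2)·(x_1−3).
Substituting into the budget: x_1* = 3 + 0.5·(m − 3·p_1 − 3·p_2)/p_1, and x_2* = 3 + 0.5·(…)/p_2.
Discretionary income = 426 − 3·4 − 3·21 = 351; x_1* = 3 + 0.5·351/4 = 46.875.
At m' = 852: x_1* = 100.125. Change: 100.125 − 46.875 = 53.25.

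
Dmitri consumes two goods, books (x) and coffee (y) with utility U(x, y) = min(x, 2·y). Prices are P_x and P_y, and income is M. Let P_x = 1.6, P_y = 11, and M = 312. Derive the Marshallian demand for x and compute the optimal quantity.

Leontief preferences: the optimum is at the kink where x/2 = y/1, i.e. y = (1/2)·x.
Budget: P_x·x + P_y·(1/2)·x = M, so (2·P_x + P_y)·x = 2·M.
Demand: x*(P_x,P_y,M) = 2·M/(2·P_x + P_y), y* = M/(2·P_x + P_y).
Here 2·1.6 + 11 = 14.2, giving x* = 43.9437.

x* = 43.9437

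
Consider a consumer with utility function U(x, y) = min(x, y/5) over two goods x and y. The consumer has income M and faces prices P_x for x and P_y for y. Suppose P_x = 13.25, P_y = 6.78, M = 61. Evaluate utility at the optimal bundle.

V = 1.2937

Demand: x*(P_x,P_y,M) = M/(P_x + 5·P_y), y* = 5·M/(P_x + 5·P_y).
Here 13.25 + 5·6.78 = 47.15, giving x* = 1.2937 and y* = 6.4687.
Utility at the optimum: U(1.2937, 6.4687) = 1.2937.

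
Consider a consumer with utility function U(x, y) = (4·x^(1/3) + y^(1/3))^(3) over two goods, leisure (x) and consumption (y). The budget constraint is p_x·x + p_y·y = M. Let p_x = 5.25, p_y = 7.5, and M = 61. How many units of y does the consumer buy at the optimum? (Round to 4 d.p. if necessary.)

y* = 0.7701

MU_x ∝ 4·x^(-2/3), MU_y ∝ y^(-2/3), so MRS = 4·(y/x)^(2/3) = p_x/p_y.
Solve for the ratio: y/x = [(1/4)·p_x/p_y]^(1.5).
Substitute y = (y/x)·x into the budget: x* = M/(p_x + p_y·(y/x)).
Numerically y/x = 0.073208, so x* = 61/(5.25 + 7.5·0.073208) = 10.5189 and y* = 0.073208·10.5189 = 0.7701.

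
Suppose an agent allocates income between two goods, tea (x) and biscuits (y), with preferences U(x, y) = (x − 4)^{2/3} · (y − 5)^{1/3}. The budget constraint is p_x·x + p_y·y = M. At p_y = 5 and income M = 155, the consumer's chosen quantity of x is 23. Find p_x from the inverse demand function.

p_x = 4

MRS = 2·(y−5)/(x−4). Tangency with p_x/p_y gives y−5 = (1/2)·(p_x/p_y)·(x−4).
Substituting into the budget: x* = 4 + 2/3·(M − 4·p_x − 5·p_y)/p_x, and y* = 5 + 1/3·(…)/p_y.
Set x* = 23 in the demand function and solve for p_x: p_x = 4.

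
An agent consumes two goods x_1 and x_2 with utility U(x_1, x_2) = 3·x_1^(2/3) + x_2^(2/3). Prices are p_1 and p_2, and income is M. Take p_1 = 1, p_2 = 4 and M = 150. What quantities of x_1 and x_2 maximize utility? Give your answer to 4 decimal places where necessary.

From the CES first-order condition, 3·(x_2/x_1)^(1/3) = p_1/p_2.
Solve for the ratio: x_2/x_1 = [(1/3)·p_1/p_2]^(3).
Substitute x_2 = (x_2/x_1)·x_1 into the budget: x_1* = M/(p_1 + p_2·(x_2/x_1)).
Numerically x_2/x_1 = 0.000579, so x_1* = 150/(1 + 4·0.000579) = 149.6536 and x_2* = 0.000579·149.6536 = 0.0866.

x_1* = 149.6536, x_2* = 0.0866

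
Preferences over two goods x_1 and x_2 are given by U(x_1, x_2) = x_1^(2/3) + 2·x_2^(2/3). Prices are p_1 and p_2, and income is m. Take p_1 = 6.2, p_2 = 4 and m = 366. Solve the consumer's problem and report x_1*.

MU_x_1 ∝ x_1^(-1/3), MU_x_2 ∝ 2·x_2^(-1/3), so MRS = (1/2)·(x_2/x_1)^(1/3) = p_1/p_2.
Hence x_2/x_1 = (2·p_1/p_2)^(1/(1/3)), i.e. raised to the 3 power.
Substitute x_2 = (x_2/x_1)·x_1 into the budget: x_1* = m/(p_1 + p_2·(x_2/x_1)).
Numerically x_2/x_1 = 29.791, so x_1* = 366/(6.2 + 4·29.791) = 2.9195.

x_1* = 2.9195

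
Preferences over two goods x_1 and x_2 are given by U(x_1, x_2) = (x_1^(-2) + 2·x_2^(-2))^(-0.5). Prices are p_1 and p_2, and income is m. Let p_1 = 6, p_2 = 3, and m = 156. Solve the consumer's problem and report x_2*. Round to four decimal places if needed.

x_2* = 23.0097

MRS = MU_x_1/MU_x_2 = (1/2)·(x_2/x_1)^(3). Set equal to p_1/p_2.
Solve for the ratio: x_2/x_1 = [2·p_1/p_2]^(1/3).
Substitute x_2 = (x_2/x_1)·x_1 into the budget: x_1* = m/(p_1 + p_2·(x_2/x_1)).
Numerically x_2/x_1 = 1.587401, so x_1* = 156/(6 + 3·1.587401) = 14.4952 and x_2* = 1.587401·14.4952 = 23.0097.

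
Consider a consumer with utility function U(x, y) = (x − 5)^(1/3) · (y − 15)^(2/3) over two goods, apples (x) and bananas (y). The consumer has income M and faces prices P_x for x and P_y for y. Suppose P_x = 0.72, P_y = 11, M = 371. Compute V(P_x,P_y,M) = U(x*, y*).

V = 24.1585

Let x' = x−5, y' = y−15. MRS = (1/2)·y'/x' = P_x/P_y.
Substituting into the budget: x* = 5 + 1/3·(M − 5·P_x − 15·P_y)/P_x, and y* = 15 + 2/3·(…)/P_y.
Discretionary income = 371 − 5·0.72 − 15·11 = 202.4; x* = 5 + 1/3·202.4/0.72 = 98.7037; y* = 15 + 2/3·202.4/11 = 27.2667.
Utility at the optimum: U(98.7037, 27.2667) = 24.1585.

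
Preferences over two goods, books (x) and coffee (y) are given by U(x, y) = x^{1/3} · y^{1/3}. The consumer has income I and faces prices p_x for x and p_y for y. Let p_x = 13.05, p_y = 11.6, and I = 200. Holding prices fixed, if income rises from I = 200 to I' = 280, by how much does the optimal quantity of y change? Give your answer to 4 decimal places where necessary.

Tangency: MRS = y/x = p_x/p_y.
Rearranging, p_y·y = p_x·x. Substituting into the budget gives p_x·x·(1 + 1) = I.
Demand: x*(p_x,p_y,I) = 0.5·I/p_x and y* = 0.5·I/p_y.
At p_x=13.05, p_y=11.6, I=200: y* = 0.5·200/11.6 = 8.6207.
At I' = 280: y* = 12.069. Change: 12.069 − 8.6207 = 3.4483.

Δy* = 3.4483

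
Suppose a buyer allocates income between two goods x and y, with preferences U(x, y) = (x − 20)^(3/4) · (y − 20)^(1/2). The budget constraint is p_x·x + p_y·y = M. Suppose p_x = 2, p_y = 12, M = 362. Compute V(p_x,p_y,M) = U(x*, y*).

V = 18.262

This is Cobb-Douglas in (x−20, y−20): tangency gives 0.75·p_y·(y−20) = 0.5·p_x·(x−20).
After buying the subsistence bundle (20, 20), a share 0.6 of the remaining income goes to x: x* = 20 + 0.6·(M − 20p_x − 20p_y)/p_x.
Discretionary income = 362 − 20·2 − 20·12 = 82; x* = 20 + 0.6·82/2 = 44.6; y* = 20 + 0.4·82/12 = 22.7333.
Utility at the optimum: U(44.6, 22.7333) = 18.262.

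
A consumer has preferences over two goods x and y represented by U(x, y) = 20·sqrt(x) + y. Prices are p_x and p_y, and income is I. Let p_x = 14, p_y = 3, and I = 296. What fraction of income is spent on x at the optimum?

Utility is quasi-linear in y; the FOC for x is 10/√x = p_x/p_y.
Thus x* = (10·p_y/p_x)² — independent of I — with the rest of income spent on y.
Plugging in: x* = (10·3/14)² = 4.5918, y* = 77.2381.
Expenditure on x: 14·4.5918 = 64.2857; share = 0.2172.

share on x = 0.2172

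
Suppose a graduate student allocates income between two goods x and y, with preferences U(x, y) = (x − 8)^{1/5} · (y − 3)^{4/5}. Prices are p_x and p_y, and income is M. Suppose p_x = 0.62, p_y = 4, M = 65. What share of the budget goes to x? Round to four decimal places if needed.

share on x = 0.2241

Let x' = x−8, y' = y−3. MRS = (1/4)·y'/x' = p_x/p_y.
Substituting into the budget: x* = 8 + 0.2·(M − 8·p_x − 3·p_y)/p_x, and y* = 3 + 0.8·(…)/p_y.
Discretionary income = 65 − 8·0.62 − 3·4 = 48.04; x* = 8 + 0.2·48.04/0.62 = 23.4968; y* = 3 + 0.8·48.04/4 = 12.608.
Expenditure on x: 0.62·23.4968 = 14.568; share = 0.2241.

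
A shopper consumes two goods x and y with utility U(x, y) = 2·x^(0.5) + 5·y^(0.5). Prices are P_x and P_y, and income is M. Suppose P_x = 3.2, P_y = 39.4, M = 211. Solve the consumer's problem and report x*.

MRS = MU_x/MU_y = (2/5)·(y/x)^(0.5). Set equal to P_x/P_y.
Solve for the ratio: y/x = [(5/2)·P_x/P_y]^(2).
Substitute y = (y/x)·x into the budget: x* = M/(P_x + P_y·(y/x)).
Numerically y/x = 0.041228, so x* = 211/(3.2 + 39.4·0.041228) = 43.7363.

x* = 43.7363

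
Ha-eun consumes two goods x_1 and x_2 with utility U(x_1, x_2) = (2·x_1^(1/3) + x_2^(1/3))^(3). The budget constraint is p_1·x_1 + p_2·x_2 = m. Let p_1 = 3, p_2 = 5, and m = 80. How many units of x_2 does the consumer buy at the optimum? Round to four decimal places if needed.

MU_x_1 ∝ 2·x_1^(-2/3), MU_x_2 ∝ x_2^(-2/3), so MRS = 2·(x_2/x_1)^(2/3) = p_1/p_2.
Hence x_2/x_1 = ((1/2)·p_1/p_2)^(1/(2/3)), i.e. raised to the 1.5 power.
Substitute x_2 = (x_2/x_1)·x_1 into the budget: x_1* = m/(p_1 + p_2·(x_2/x_1)).
Numerically x_2/x_1 = 0.164317, so x_1* = 80/(3 + 5·0.164317) = 20.9337 and x_2* = 0.164317·20.9337 = 3.4398.

x_2* = 3.4398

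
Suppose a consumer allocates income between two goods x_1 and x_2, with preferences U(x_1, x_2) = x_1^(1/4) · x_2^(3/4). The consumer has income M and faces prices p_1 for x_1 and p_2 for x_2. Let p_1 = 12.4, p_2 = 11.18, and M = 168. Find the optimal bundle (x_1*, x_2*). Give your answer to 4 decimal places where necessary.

x_1* = 3.3871, x_2* = 11.2701

Tangency: MRS = (1/3)·x_2/x_1 = p_1/p_2.
So 0.25·p_2·x_2 = 0.75·p_1·x_1; combined with the budget, a share 0.25 of income goes to x_1.
Demand: x_1*(p_1,p_2,M) = 0.25·M/p_1 and x_2* = 0.75·M/p_2.
At p_1=12.4, p_2=11.18, M=168: x_1* = 0.25·168/12.4 = 3.3871, x_2* = 11.2701.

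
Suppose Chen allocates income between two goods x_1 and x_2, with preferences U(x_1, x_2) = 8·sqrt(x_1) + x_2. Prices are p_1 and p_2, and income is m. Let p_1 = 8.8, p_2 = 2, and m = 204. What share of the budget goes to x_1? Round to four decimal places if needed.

Utility is quasi-linear in x_2; the FOC for x_1 is 4/√x_1 = p_1/p_2.
Solve: √x_1 = 4·p_2/p_1, so x_1*(p_1,p_2) = (4·p_2/p_1)², and x_2* = (m − p_1·x_1*)/p_2.
Plugging in: x_1* = (4·2/8.8)² = 0.8264, x_2* = 98.3636.
Expenditure on x_1: 8.8·0.8264 = 7.2727; share = 0.0357.

share on x_1 = 0.0357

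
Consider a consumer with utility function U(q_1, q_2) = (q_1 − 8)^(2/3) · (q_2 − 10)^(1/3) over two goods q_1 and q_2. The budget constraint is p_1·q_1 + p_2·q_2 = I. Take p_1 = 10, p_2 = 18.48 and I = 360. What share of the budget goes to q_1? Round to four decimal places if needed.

share on q_1 = 0.3985

MRS = 2·(q_2−10)/(q_1−8). Tangency with p_1/p_2 gives q_2−10 = (1/2)·(p_1/p_2)·(q_1−8).
Substituting into the budget: q_1* = 8 + 2/3·(I − 8·p_1 − 10·p_2)/p_1, and q_2* = 10 + 1/3·(…)/p_2.
Discretionary income = 360 − 8·10 − 10·18.48 = 95.2; q_1* = 8 + 2/3·95.2/10 = 14.3467; q_2* = 10 + 1/3·95.2/18.48 = 11.7172.
Expenditure on q_1: 10·14.3467 = 143.4667; share = 0.3985.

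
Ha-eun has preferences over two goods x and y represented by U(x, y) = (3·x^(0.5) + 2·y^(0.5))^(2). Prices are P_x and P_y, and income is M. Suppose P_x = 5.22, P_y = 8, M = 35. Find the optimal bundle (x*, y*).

From the CES first-order condition, (3/2)·(y/x)^(0.5) = P_x/P_y.
Hence y/x = ((2/3)·P_x/P_y)^(1/(0.5)), i.e. raised to the 2 power.
With the ratio pinned down, the budget gives x* = M/(P_x + P_y·(y/x)) and y* = (y/x)·x*.
Numerically y/x = 0.189225, so x* = 35/(5.22 + 8·0.189225) = 5.1977 and y* = 0.189225·5.1977 = 0.9835.

x* = 5.1977, y* = 0.9835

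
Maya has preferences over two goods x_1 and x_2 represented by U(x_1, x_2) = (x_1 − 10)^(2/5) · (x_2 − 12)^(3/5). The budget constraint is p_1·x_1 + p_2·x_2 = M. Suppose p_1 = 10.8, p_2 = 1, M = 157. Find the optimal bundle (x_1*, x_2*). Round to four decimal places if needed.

x_1* = 11.3704, x_2* = 34.2

This is Cobb-Douglas in (x_1−10, x_2−12): tangency gives 0.4·p_2·(x_2−12) = 0.6·p_1·(x_1−10).
After buying the subsistence bundle (10, 12), a share 0.4 of the remaining income goes to x_1: x_1* = 10 + 0.4·(M − 10p_1 − 12p_2)/p_1.
Discretionary income = 157 − 10·10.8 − 12·1 = 37; x_1* = 10 + 0.4·37/10.8 = 11.3704; x_2* = 12 + 0.6·37/1 = 34.2.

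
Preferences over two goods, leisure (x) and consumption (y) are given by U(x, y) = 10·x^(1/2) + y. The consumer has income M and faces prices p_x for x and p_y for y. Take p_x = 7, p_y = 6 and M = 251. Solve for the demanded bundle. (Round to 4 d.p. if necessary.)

Utility is quasi-linear in y; the FOC for x is 5/√x = p_x/p_y.
Thus x* = (5·p_y/p_x)² — independent of M — with the rest of income spent on y.
Plugging in: x* = (5·6/7)² = 18.3673, y* = 20.4048.

x* = 18.3673, y* = 20.4048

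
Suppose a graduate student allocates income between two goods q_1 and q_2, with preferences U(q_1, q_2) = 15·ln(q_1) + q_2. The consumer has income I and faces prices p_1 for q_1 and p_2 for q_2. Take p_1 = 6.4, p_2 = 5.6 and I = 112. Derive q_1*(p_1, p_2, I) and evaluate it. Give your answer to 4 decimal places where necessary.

So q_1*(p_1,p_2) = 15·p_2/p_1, independent of income; and q_2* = (I − 15·p_2)/p_2.
At the given prices: q_1* = 15·5.6/6.4 = 13.125.

q_1* = 13.125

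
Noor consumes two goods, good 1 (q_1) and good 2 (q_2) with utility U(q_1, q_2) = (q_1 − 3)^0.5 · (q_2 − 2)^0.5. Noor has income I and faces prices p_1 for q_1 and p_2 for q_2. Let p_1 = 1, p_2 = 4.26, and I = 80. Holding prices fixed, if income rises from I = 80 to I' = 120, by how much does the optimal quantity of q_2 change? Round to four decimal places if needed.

MRS = (q_2−2)/(q_1−3). Tangency with p_1/p_2 gives q_2−2 = (p_1/p_2)·(q_1−3).
After buying the subsistence bundle (3, 2), a share 0.5 of the remaining income goes to q_1: q_1* = 3 + 0.5·(I − 3p_1 − 2p_2)/p_1.
Discretionary income = 80 − 3·1 − 2·4.26 = 68.48; q_2* = 2 + 0.5·68.48/4.26 = 10.0376.
At I' = 120: q_2* = 14.7324. Change: 14.7324 − 10.0376 = 4.6948.

Δq_2* = 4.6948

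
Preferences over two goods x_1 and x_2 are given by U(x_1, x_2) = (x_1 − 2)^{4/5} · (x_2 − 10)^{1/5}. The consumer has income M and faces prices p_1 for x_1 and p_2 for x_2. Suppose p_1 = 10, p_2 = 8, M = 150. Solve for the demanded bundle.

This is Cobb-Douglas in (x_1−2, x_2−10): tangency gives 0.8·p_2·(x_2−10) = 0.2·p_1·(x_1−2).
After buying the subsistence bundle (2, 10), a share 0.8 of the remaining income goes to x_1: x_1* = 2 + 0.8·(M − 2p_1 − 10p_2)/p_1.
Discretionary income = 150 − 2·10 − 10·8 = 50; x_1* = 2 + 0.8·50/10 = 6; x_2* = 10 + 0.2·50/8 = 11.25.

x_1* = 6, x_2* = 11.25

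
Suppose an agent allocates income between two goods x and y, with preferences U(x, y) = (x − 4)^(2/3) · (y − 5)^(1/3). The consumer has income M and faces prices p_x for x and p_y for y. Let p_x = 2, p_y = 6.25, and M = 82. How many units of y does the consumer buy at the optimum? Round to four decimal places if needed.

y* = 7.28

MRS = 2·(y−5)/(x−4). Tangency with p_x/p_y gives y−5 = (1/2)·(p_x/p_y)·(x−4).
After buying the subsistence bundle (4, 5), a share 2/3 of the remaining income goes to x: x* = 4 + 2/3·(M − 4p_x − 5p_y)/p_x.
Discretionary income = 82 − 4·2 − 5·6.25 = 42.75; y* = 5 + 1/3·42.75/6.25 = 7.28.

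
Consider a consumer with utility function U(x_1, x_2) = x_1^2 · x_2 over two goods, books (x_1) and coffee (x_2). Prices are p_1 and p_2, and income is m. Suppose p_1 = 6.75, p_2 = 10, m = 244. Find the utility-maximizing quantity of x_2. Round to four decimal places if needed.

x_2* = 8.1333

The MRS is 2·x_2/x_1. Set MRS = p_1/p_2.
So 2·p_2·x_2 = p_1·x_1; combined with the budget, a share 2/3 of income goes to x_1.
Demand: x_1*(p_1,p_2,m) = 2/3·m/p_1 and x_2* = 1/3·m/p_2.
At p_1=6.75, p_2=10, m=244: x_2* = 1/3·244/10 = 8.1333.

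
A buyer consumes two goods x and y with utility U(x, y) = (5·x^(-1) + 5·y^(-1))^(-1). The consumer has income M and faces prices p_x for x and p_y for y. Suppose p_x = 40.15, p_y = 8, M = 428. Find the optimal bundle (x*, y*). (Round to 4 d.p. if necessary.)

x* = 7.3702, y* = 16.511

MU_x ∝ 5·x^(-2), MU_y ∝ 5·y^(-2), so MRS = (y/x)^(2) = p_x/p_y.
Solve for the ratio: y/x = [p_x/p_y]^(0.5).
Substitute y = (y/x)·x into the budget: x* = M/(p_x + p_y·(y/x)).
Numerically y/x = 2.240257, so x* = 428/(40.15 + 8·2.240257) = 7.3702 and y* = 2.240257·7.3702 = 16.511.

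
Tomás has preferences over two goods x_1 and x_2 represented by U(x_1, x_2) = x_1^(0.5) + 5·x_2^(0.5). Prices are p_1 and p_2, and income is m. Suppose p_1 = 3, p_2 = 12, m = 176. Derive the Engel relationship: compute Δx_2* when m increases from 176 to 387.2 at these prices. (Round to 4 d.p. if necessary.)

From the CES first-order condition, (1/5)·(x_2/x_1)^(0.5) = p_1/p_2.
Solve for the ratio: x_2/x_1 = [5·p_1/p_2]^(2).
Substitute x_2 = (x_2/x_1)·x_1 into the budget: x_1* = m/(p_1 + p_2·(x_2/x_1)).
Numerically x_2/x_1 = 1.5625, so x_1* = 176/(3 + 12·1.5625) = 8.092 and x_2* = 1.5625·8.092 = 12.6437.
At m' = 387.2: x_2* = 27.8161. Change: 27.8161 − 12.6437 = 15.1724.

Δx_2* = 15.1724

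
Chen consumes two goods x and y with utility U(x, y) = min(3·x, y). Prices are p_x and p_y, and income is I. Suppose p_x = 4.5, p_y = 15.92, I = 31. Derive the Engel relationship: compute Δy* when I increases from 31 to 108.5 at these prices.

With perfect complements, no substitution: consume in ratio x:y = 1:3.
Budget: p_x·x + p_y·3·x = I, so (p_x + 3·p_y)·x = I.
Demand: x*(p_x,p_y,I) = I/(p_x + 3·p_y), y* = 3·I/(p_x + 3·p_y).
Here 4.5 + 3·15.92 = 52.26, giving y* = 1.7796.
At I' = 108.5: y* = 6.2285. Change: 6.2285 − 1.7796 = 4.4489.

Δy* = 4.4489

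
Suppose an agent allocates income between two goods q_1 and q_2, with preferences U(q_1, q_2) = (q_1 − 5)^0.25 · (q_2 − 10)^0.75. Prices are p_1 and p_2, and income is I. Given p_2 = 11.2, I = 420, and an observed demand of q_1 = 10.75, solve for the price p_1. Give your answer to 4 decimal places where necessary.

p_1 = 11

Let q_1' = q_1−5, q_2' = q_2−10. MRS = (1/3)·q_2'/q_1' = p_1/p_2.
After buying the subsistence bundle (5, 10), a share 0.25 of the remaining income goes to q_1: q_1* = 5 + 0.25·(I − 5p_1 − 10p_2)/p_1.
Set q_1* = 10.75 in the demand function and solve for p_1: p_1 = 11.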